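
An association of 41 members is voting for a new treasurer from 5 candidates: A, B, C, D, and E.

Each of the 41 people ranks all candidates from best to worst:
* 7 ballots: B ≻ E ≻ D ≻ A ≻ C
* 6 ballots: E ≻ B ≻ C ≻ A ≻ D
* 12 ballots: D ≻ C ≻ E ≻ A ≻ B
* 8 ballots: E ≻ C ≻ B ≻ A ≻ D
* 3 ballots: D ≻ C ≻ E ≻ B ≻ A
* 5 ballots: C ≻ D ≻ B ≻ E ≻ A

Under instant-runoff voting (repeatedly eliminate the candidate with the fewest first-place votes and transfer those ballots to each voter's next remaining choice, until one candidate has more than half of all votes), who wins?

E

Round 1: A 0, B 7, C 5, D 15, E 14. A eliminated.
Round 2: B 7, C 5, D 15, E 14. C eliminated.
Round 3: B 7, D 20, E 14. B eliminated.
Round 4: D 20, E 21. E has a majority (≥21).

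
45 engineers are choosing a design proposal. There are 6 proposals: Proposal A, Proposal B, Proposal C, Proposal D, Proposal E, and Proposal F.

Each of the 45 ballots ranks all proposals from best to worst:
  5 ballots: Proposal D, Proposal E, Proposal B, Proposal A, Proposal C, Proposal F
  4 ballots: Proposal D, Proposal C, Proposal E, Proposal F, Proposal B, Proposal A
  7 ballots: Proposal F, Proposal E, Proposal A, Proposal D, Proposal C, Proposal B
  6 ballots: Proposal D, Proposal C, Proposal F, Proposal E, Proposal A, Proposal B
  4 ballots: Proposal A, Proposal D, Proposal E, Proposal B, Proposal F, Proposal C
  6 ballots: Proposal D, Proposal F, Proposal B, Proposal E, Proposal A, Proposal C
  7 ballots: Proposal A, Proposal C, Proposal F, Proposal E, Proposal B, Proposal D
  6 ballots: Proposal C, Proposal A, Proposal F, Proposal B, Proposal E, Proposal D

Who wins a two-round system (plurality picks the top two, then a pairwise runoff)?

Round 1 first-place votes: Proposal A 11, Proposal B 0, Proposal C 6, Proposal D 21, Proposal E 0, Proposal F 7. Proposal D and Proposal A advance.
Runoff: Proposal D is ranked above Proposal A on 21 ballots, Proposal A above Proposal D on 24.

Proposal A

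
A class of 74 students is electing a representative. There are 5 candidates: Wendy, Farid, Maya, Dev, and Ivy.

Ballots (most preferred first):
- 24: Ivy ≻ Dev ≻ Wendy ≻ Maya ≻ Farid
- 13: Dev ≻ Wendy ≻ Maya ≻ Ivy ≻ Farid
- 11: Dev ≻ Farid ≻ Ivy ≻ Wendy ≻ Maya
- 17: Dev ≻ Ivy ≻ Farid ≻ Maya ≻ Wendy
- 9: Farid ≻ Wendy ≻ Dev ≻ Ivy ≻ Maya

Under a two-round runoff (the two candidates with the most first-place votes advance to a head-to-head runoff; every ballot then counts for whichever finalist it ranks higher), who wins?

Round 1 first-place votes: Wendy 0, Farid 9, Maya 0, Dev 41, Ivy 24. Dev and Ivy advance.
Runoff: Dev is ranked above Ivy on 50 ballots, Ivy above Dev on 24.

Dev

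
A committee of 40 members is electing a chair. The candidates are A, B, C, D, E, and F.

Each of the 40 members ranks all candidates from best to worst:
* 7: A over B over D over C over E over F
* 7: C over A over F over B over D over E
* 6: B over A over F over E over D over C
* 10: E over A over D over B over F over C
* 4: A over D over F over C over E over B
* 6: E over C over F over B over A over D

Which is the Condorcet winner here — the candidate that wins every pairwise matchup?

A vs B: 28–12
A vs C: 27–13
A vs D: 40–0
A vs E: 24–16
A vs F: 34–6
A beats every other candidate.

A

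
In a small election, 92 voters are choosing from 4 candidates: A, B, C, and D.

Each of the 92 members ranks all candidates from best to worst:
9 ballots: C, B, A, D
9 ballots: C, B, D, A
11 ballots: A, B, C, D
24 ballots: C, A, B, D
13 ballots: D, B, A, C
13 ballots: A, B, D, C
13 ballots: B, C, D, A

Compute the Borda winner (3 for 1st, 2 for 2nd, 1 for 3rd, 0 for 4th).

A: 9×1 + 9×0 + 11×3 + 24×2 + 13×1 + 13×3 + 13×0 = 142
B: 9×2 + 9×2 + 11×2 + 24×1 + 13×2 + 13×2 + 13×3 = 173
C: 9×3 + 9×3 + 11×1 + 24×3 + 13×0 + 13×0 + 13×2 = 163
D: 9×0 + 9×1 + 11×0 + 24×0 + 13×3 + 13×1 + 13×1 = 74

B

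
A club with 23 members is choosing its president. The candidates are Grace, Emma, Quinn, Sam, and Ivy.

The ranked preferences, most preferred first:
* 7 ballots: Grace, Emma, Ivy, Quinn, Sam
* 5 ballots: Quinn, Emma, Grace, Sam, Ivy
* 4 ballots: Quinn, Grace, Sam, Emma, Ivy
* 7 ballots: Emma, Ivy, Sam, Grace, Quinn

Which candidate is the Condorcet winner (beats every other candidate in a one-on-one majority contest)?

Emma

Emma vs Grace: 12–11
Emma vs Quinn: 14–9
Emma vs Sam: 19–4
Emma vs Ivy: 23–0
Emma beats every other candidate.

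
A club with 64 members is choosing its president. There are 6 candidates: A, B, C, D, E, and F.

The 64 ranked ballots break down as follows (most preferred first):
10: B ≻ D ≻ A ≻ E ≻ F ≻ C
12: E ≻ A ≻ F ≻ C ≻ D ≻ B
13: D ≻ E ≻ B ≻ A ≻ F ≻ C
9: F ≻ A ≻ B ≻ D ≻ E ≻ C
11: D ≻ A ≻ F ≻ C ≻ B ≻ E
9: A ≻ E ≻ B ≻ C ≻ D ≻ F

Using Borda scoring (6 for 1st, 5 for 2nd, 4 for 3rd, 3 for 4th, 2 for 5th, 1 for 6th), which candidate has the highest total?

A: 10×4 + 12×5 + 13×3 + 9×5 + 11×5 + 9×6 = 293
B: 10×6 + 12×1 + 13×4 + 9×4 + 11×2 + 9×4 = 218
C: 10×1 + 12×3 + 13×1 + 9×1 + 11×3 + 9×3 = 128
D: 10×5 + 12×2 + 13×6 + 9×3 + 11×6 + 9×2 = 263
E: 10×3 + 12×6 + 13×5 + 9×2 + 11×1 + 9×5 = 241
F: 10×2 + 12×4 + 13×2 + 9×6 + 11×4 + 9×1 = 201

A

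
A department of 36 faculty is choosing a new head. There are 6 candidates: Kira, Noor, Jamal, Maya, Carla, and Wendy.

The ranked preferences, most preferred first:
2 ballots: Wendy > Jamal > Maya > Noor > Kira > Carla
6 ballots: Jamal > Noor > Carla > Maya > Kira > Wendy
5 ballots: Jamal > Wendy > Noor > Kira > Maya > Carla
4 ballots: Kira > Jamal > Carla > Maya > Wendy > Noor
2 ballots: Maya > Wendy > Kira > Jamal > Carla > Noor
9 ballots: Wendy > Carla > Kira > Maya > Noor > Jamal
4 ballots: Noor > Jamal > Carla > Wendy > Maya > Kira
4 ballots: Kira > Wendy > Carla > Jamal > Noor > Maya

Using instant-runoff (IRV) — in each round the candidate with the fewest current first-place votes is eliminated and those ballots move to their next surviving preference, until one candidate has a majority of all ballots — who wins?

Round 1: Kira 8, Noor 4, Jamal 11, Maya 2, Carla 0, Wendy 11. Carla eliminated.
Round 2: Kira 8, Noor 4, Jamal 11, Maya 2, Wendy 11. Maya eliminated.
Round 3: Kira 8, Noor 4, Jamal 11, Wendy 13. Noor eliminated.
Round 4: Kira 8, Jamal 15, Wendy 13. Kira eliminated.
Round 5: Jamal 19, Wendy 17. Jamal has a majority (≥19).

Jamal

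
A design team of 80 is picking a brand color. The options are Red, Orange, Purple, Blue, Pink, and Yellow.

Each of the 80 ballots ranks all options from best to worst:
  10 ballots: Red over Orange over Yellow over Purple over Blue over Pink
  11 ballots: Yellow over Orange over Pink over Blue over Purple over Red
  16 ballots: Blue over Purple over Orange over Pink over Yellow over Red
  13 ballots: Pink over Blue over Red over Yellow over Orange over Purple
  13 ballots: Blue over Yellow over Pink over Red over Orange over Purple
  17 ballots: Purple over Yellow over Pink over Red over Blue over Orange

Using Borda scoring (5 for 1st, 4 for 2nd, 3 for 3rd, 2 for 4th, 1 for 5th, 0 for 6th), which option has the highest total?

Red: 10×5 + 11×0 + 16×0 + 13×3 + 13×2 + 17×2 = 149
Orange: 10×4 + 11×4 + 16×3 + 13×1 + 13×1 + 17×0 = 158
Purple: 10×2 + 11×1 + 16×4 + 13×0 + 13×0 + 17×5 = 180
Blue: 10×1 + 11×2 + 16×5 + 13×4 + 13×5 + 17×1 = 246
Pink: 10×0 + 11×3 + 16×2 + 13×5 + 13×3 + 17×3 = 220
Yellow: 10×3 + 11×5 + 16×1 + 13×2 + 13×4 + 17×4 = 247

Yellow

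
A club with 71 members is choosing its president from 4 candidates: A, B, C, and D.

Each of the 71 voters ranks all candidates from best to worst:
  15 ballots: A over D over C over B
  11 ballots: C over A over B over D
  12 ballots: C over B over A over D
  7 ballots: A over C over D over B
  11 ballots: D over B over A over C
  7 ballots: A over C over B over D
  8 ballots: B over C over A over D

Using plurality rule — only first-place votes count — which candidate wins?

First-place votes: A 29, B 8, C 23, D 11.

A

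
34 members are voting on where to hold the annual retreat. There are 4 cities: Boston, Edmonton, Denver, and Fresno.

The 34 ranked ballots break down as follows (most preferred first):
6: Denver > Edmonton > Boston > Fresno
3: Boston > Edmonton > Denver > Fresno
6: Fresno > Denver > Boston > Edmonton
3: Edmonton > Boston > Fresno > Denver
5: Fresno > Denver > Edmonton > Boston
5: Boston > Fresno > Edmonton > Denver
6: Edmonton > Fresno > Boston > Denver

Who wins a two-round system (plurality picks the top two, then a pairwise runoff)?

Edmonton

Round 1 first-place votes: Boston 8, Edmonton 9, Denver 6, Fresno 11. Fresno and Edmonton advance.
Runoff: Fresno is ranked above Edmonton on 16 ballots, Edmonton above Fresno on 18.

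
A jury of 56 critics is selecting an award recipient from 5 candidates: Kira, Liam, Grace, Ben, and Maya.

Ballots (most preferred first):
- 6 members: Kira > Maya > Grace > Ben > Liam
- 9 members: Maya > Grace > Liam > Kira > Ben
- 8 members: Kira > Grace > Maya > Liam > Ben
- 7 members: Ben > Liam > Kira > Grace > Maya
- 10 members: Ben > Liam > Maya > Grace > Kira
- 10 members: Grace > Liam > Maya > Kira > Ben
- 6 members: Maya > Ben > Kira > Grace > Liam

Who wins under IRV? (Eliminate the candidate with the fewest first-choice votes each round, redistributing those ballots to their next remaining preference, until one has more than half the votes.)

Round 1: Kira 14, Liam 0, Grace 10, Ben 17, Maya 15. Liam eliminated.
Round 2: Kira 14, Grace 10, Ben 17, Maya 15. Grace eliminated.
Round 3: Kira 14, Ben 17, Maya 25. Kira eliminated.
Round 4: Ben 17, Maya 39. Maya has a majority (≥29).

Maya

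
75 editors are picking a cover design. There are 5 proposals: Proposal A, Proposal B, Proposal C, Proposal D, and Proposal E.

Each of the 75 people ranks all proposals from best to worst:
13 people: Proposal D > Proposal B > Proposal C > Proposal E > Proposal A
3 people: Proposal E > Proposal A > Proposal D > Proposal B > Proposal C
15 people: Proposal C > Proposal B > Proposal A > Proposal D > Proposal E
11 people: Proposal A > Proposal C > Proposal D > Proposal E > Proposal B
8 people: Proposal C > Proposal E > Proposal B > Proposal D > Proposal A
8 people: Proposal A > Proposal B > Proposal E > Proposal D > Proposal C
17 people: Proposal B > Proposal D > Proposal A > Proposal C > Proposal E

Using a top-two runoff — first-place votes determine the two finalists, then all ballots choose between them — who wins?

Proposal A

Round 1 first-place votes: Proposal A 19, Proposal B 17, Proposal C 23, Proposal D 13, Proposal E 3. Proposal C and Proposal A advance.
Runoff: Proposal C is ranked above Proposal A on 36 ballots, Proposal A above Proposal C on 39.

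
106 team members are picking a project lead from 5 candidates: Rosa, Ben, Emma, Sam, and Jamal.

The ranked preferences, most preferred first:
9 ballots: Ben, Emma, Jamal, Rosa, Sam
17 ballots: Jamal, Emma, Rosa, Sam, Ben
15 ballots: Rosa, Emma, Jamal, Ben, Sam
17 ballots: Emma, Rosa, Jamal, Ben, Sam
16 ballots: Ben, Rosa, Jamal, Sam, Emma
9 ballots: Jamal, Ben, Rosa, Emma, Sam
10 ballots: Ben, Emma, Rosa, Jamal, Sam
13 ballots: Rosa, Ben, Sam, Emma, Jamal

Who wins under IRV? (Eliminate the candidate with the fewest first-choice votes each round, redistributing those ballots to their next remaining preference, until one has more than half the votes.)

Rosa

Round 1: Rosa 28, Ben 35, Emma 17, Sam 0, Jamal 26. Sam eliminated.
Round 2: Rosa 28, Ben 35, Emma 17, Jamal 26. Emma eliminated.
Round 3: Rosa 45, Ben 35, Jamal 26. Jamal eliminated.
Round 4: Rosa 62, Ben 44. Rosa has a majority (≥54).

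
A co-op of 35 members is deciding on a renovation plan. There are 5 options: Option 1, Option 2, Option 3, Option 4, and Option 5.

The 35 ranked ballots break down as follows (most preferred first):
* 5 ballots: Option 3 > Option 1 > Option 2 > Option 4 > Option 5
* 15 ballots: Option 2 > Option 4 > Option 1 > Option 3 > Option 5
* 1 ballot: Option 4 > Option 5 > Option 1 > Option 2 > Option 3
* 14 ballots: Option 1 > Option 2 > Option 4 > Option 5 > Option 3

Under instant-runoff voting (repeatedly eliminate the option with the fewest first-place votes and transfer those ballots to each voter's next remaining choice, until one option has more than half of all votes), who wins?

Round 1: Option 1 14, Option 2 15, Option 3 5, Option 4 1, Option 5 0. Option 5 eliminated.
Round 2: Option 1 14, Option 2 15, Option 3 5, Option 4 1. Option 4 eliminated.
Round 3: Option 1 15, Option 2 15, Option 3 5. Option 3 eliminated.
Round 4: Option 1 20, Option 2 15. Option 1 has a majority (≥18).

Option 1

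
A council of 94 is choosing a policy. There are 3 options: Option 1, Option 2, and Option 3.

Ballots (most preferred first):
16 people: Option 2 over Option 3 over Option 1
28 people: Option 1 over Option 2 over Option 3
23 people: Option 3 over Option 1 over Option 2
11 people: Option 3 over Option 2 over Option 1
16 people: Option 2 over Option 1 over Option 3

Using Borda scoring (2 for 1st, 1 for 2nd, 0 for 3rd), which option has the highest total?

Option 1: 16×0 + 28×2 + 23×1 + 11×0 + 16×1 = 95
Option 2: 16×2 + 28×1 + 23×0 + 11×1 + 16×2 = 103
Option 3: 16×1 + 28×0 + 23×2 + 11×2 + 16×0 = 84

Option 2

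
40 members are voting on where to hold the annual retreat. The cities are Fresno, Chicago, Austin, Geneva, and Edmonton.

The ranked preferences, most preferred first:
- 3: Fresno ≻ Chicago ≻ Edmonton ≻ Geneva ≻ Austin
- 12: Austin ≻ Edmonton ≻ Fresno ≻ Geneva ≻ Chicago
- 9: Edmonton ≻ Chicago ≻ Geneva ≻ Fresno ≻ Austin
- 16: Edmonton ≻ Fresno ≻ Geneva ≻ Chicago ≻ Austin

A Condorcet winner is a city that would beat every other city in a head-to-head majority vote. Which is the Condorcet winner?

Edmonton vs Fresno: 37–3
Edmonton vs Chicago: 37–3
Edmonton vs Austin: 28–12
Edmonton vs Geneva: 40–0
Edmonton beats every other city.

Edmonton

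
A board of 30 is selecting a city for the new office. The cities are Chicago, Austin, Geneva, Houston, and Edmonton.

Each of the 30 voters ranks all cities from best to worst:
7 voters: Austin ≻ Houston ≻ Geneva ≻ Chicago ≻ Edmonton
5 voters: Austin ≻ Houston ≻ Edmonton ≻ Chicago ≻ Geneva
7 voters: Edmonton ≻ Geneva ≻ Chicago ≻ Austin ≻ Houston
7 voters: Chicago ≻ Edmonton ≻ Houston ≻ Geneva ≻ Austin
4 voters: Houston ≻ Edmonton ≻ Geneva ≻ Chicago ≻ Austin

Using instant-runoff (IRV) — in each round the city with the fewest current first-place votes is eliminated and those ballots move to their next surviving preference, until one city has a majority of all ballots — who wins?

Edmonton

Round 1: Chicago 7, Austin 12, Geneva 0, Houston 4, Edmonton 7. Geneva eliminated.
Round 2: Chicago 7, Austin 12, Houston 4, Edmonton 7. Houston eliminated.
Round 3: Chicago 7, Austin 12, Edmonton 11. Chicago eliminated.
Round 4: Austin 12, Edmonton 18. Edmonton has a majority (≥16).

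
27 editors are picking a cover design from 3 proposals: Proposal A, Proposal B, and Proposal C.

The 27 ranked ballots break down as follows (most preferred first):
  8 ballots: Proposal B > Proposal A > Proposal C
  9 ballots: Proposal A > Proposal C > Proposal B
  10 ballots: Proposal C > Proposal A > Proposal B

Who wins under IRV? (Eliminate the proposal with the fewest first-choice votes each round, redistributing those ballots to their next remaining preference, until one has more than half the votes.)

Round 1: Proposal A 9, Proposal B 8, Proposal C 10. Proposal B eliminated.
Round 2: Proposal A 17, Proposal C 10. Proposal A has a majority (≥14).

Proposal A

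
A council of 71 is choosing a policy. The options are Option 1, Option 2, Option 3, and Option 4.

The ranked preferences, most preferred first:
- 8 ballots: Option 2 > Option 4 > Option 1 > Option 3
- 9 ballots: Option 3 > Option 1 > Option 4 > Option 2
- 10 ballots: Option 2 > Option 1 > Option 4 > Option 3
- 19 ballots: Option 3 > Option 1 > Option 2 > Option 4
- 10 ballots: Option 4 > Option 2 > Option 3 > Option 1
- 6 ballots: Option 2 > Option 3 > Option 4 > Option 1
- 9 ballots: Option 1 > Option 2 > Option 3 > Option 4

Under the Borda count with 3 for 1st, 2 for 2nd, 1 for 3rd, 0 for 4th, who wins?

Option 1: 8×1 + 9×2 + 10×2 + 19×2 + 10×0 + 6×0 + 9×3 = 111
Option 2: 8×3 + 9×0 + 10×3 + 19×1 + 10×2 + 6×3 + 9×2 = 129
Option 3: 8×0 + 9×3 + 10×0 + 19×3 + 10×1 + 6×2 + 9×1 = 115
Option 4: 8×2 + 9×1 + 10×1 + 19×0 + 10×3 + 6×1 + 9×0 = 71

Option 2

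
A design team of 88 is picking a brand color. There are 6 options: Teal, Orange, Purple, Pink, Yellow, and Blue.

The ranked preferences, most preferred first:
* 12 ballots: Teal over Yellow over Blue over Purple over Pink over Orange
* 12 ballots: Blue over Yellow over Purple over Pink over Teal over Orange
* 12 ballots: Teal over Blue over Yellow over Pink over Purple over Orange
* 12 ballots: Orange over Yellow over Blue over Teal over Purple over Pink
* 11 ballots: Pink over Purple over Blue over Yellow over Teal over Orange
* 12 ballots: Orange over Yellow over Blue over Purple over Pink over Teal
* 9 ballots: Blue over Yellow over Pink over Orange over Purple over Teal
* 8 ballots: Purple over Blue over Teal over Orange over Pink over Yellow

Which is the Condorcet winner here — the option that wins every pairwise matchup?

Blue

Blue vs Teal: 64–24
Blue vs Orange: 64–24
Blue vs Purple: 69–19
Blue vs Pink: 77–11
Blue vs Yellow: 52–36
Blue beats every other option.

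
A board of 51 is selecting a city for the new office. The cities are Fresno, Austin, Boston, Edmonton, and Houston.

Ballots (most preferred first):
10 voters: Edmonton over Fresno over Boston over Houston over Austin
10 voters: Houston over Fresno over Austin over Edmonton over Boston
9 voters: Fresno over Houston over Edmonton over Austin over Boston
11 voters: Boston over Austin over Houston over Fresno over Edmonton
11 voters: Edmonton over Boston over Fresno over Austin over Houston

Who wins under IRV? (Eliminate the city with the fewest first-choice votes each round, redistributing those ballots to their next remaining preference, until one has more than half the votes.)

Houston

Round 1: Fresno 9, Austin 0, Boston 11, Edmonton 21, Houston 10. Austin eliminated.
Round 2: Fresno 9, Boston 11, Edmonton 21, Houston 10. Fresno eliminated.
Round 3: Boston 11, Edmonton 21, Houston 19. Boston eliminated.
Round 4: Edmonton 21, Houston 30. Houston has a majority (≥26).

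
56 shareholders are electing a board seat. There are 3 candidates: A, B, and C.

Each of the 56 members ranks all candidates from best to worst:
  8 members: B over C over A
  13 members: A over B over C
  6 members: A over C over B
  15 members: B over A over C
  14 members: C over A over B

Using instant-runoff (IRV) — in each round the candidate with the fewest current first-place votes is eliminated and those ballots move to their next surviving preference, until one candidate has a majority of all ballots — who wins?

Round 1: A 19, B 23, C 14. C eliminated.
Round 2: A 33, B 23. A has a majority (≥29).

A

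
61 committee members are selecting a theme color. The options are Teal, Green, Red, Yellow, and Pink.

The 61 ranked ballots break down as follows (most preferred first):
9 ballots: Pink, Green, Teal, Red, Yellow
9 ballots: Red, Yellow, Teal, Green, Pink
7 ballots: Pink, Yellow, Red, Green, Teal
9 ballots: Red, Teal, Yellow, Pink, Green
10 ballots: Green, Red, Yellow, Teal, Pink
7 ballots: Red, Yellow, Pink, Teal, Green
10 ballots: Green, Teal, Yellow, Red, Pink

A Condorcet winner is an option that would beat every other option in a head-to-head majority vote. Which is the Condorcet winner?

Red vs Teal: 42–19
Red vs Green: 32–29
Red vs Yellow: 44–17
Red vs Pink: 45–16
Red beats every other option.

Red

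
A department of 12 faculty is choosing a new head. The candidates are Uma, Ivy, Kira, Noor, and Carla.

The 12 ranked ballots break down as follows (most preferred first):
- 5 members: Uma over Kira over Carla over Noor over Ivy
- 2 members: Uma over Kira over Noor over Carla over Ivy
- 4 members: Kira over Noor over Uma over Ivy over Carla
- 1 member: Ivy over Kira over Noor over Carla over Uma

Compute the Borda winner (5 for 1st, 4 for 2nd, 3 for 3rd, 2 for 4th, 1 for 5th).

Kira

Uma: 5×5 + 2×5 + 4×3 + 1×1 = 48
Ivy: 5×1 + 2×1 + 4×2 + 1×5 = 20
Kira: 5×4 + 2×4 + 4×5 + 1×4 = 52
Noor: 5×2 + 2×3 + 4×4 + 1×3 = 35
Carla: 5×3 + 2×2 + 4×1 + 1×2 = 25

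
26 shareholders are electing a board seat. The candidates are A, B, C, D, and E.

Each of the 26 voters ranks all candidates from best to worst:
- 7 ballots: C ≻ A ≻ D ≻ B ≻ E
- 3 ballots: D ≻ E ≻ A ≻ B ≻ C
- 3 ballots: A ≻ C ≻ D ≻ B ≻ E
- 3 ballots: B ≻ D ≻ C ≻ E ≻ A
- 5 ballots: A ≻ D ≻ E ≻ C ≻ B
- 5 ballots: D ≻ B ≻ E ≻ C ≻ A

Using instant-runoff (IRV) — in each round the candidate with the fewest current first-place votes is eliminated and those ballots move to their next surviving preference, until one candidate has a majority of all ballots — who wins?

A

Round 1: A 8, B 3, C 7, D 8, E 0. E eliminated.
Round 2: A 8, B 3, C 7, D 8. B eliminated.
Round 3: A 8, C 7, D 11. C eliminated.
Round 4: A 15, D 11. A has a majority (≥14).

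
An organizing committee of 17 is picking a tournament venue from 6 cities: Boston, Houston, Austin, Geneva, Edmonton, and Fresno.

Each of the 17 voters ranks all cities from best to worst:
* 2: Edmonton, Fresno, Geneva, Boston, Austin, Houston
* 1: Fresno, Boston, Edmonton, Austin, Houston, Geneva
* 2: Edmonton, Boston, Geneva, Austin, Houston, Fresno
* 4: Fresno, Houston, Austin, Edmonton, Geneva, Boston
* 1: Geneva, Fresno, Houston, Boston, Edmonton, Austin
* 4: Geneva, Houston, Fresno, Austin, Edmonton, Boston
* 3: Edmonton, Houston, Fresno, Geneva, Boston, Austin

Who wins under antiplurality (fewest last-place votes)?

Edmonton

Last-place votes: Boston 8, Houston 2, Austin 4, Geneva 1, Edmonton 0, Fresno 2.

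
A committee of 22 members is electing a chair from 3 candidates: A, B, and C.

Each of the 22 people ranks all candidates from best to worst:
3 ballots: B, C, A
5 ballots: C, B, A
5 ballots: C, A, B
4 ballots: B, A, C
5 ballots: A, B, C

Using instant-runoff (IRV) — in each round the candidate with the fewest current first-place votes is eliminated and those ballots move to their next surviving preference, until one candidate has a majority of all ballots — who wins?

B

Round 1: A 5, B 7, C 10. A eliminated.
Round 2: B 12, C 10. B has a majority (≥12).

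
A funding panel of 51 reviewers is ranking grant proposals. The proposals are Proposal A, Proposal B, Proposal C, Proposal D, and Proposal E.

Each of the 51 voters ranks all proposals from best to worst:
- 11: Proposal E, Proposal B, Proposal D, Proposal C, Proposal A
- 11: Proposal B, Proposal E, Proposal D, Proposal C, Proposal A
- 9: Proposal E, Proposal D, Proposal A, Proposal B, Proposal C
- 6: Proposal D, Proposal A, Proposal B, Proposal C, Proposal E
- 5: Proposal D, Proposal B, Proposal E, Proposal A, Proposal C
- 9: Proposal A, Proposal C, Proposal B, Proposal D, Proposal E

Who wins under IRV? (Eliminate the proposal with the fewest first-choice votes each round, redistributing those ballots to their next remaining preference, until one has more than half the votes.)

Proposal B

Round 1: Proposal A 9, Proposal B 11, Proposal C 0, Proposal D 11, Proposal E 20. Proposal C eliminated.
Round 2: Proposal A 9, Proposal B 11, Proposal D 11, Proposal E 20. Proposal A eliminated.
Round 3: Proposal B 20, Proposal D 11, Proposal E 20. Proposal D eliminated.
Round 4: Proposal B 31, Proposal E 20. Proposal B has a majority (≥26).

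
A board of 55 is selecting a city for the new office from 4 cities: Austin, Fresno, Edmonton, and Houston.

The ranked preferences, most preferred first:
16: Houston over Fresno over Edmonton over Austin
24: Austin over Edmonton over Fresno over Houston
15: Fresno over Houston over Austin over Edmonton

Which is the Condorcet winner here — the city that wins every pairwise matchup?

Fresno vs Austin: 31–24
Fresno vs Edmonton: 31–24
Fresno vs Houston: 39–16
Fresno beats every other city.

Fresno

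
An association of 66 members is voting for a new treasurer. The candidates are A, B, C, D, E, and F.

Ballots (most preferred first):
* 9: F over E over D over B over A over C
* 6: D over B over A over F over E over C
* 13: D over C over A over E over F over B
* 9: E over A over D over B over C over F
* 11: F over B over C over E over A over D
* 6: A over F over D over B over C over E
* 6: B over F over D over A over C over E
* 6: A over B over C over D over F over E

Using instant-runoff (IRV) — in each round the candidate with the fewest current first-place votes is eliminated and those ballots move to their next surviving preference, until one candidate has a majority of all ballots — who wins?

Round 1: A 12, B 6, C 0, D 19, E 9, F 20. C eliminated.
Round 2: A 12, B 6, D 19, E 9, F 20. B eliminated.
Round 3: A 12, D 19, E 9, F 26. E eliminated.
Round 4: A 21, D 19, F 26. D eliminated.
Round 5: A 40, F 26. A has a majority (≥34).

A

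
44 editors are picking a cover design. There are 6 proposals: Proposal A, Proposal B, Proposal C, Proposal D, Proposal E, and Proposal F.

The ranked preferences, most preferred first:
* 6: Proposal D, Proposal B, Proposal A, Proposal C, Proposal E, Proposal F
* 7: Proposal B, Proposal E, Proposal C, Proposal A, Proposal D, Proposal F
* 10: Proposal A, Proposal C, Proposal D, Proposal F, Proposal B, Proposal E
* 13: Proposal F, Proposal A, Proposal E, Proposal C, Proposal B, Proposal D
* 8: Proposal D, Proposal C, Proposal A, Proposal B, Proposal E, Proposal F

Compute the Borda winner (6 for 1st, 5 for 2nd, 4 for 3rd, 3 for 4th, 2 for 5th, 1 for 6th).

Proposal A: 6×4 + 7×3 + 10×6 + 13×5 + 8×4 = 202
Proposal B: 6×5 + 7×6 + 10×2 + 13×2 + 8×3 = 142
Proposal C: 6×3 + 7×4 + 10×5 + 13×3 + 8×5 = 175
Proposal D: 6×6 + 7×2 + 10×4 + 13×1 + 8×6 = 151
Proposal E: 6×2 + 7×5 + 10×1 + 13×4 + 8×2 = 125
Proposal F: 6×1 + 7×1 + 10×3 + 13×6 + 8×1 = 129

Proposal A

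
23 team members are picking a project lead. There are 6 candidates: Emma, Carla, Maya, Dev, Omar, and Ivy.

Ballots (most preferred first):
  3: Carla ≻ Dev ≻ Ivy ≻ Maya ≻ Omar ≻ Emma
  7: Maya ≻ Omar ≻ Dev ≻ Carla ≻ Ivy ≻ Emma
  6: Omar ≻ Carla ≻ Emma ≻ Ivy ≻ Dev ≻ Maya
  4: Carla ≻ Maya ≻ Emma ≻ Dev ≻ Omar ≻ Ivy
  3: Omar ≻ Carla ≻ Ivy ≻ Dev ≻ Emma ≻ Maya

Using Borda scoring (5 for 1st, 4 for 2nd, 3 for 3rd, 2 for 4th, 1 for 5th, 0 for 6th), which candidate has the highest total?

Carla

Emma: 3×0 + 7×0 + 6×3 + 4×3 + 3×1 = 33
Carla: 3×5 + 7×2 + 6×4 + 4×5 + 3×4 = 85
Maya: 3×2 + 7×5 + 6×0 + 4×4 + 3×0 = 57
Dev: 3×4 + 7×3 + 6×1 + 4×2 + 3×2 = 53
Omar: 3×1 + 7×4 + 6×5 + 4×1 + 3×5 = 80
Ivy: 3×3 + 7×1 + 6×2 + 4×0 + 3×3 = 37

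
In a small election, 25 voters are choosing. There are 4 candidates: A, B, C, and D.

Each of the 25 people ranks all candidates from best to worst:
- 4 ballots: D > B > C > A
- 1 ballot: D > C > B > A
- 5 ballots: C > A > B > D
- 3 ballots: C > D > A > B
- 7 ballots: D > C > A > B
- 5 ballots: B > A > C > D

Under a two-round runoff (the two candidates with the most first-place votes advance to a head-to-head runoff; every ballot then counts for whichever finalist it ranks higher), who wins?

C

Round 1 first-place votes: A 0, B 5, C 8, D 12. D and C advance.
Runoff: D is ranked above C on 12 ballots, C above D on 13.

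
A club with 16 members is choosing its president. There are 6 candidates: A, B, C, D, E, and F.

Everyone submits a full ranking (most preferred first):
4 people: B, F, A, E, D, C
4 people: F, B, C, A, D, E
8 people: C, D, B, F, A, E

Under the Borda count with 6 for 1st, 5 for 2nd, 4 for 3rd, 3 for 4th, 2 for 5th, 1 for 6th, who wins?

A: 4×4 + 4×3 + 8×2 = 44
B: 4×6 + 4×5 + 8×4 = 76
C: 4×1 + 4×4 + 8×6 = 68
D: 4×2 + 4×2 + 8×5 = 56
E: 4×3 + 4×1 + 8×1 = 24
F: 4×5 + 4×6 + 8×3 = 68

B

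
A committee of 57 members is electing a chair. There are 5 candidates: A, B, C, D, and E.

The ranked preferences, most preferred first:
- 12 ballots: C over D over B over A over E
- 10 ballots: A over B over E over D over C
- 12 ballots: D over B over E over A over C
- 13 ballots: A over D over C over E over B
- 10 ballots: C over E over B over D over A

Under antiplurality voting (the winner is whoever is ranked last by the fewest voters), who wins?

D

Last-place votes: A 10, B 13, C 22, D 0, E 12.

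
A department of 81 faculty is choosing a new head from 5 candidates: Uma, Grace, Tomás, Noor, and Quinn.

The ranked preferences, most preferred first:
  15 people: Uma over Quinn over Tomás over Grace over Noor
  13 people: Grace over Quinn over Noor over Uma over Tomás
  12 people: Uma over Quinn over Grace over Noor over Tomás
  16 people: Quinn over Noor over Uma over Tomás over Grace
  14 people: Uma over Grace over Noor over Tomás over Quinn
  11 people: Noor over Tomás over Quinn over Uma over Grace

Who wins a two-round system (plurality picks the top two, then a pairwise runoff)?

Uma

Round 1 first-place votes: Uma 41, Grace 13, Tomás 0, Noor 11, Quinn 16. Uma and Quinn advance.
Runoff: Uma is ranked above Quinn on 41 ballots, Quinn above Uma on 40.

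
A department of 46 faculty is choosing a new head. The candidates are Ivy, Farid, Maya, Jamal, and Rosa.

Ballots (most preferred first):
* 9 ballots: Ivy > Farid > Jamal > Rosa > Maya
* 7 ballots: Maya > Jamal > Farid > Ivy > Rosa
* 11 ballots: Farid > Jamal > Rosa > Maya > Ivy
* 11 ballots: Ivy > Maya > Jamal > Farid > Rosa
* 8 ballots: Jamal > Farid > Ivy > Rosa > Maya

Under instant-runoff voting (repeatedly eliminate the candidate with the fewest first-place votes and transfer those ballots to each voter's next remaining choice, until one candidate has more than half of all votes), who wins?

Jamal

Round 1: Ivy 20, Farid 11, Maya 7, Jamal 8, Rosa 0. Rosa eliminated.
Round 2: Ivy 20, Farid 11, Maya 7, Jamal 8. Maya eliminated.
Round 3: Ivy 20, Farid 11, Jamal 15. Farid eliminated.
Round 4: Ivy 20, Jamal 26. Jamal has a majority (≥24).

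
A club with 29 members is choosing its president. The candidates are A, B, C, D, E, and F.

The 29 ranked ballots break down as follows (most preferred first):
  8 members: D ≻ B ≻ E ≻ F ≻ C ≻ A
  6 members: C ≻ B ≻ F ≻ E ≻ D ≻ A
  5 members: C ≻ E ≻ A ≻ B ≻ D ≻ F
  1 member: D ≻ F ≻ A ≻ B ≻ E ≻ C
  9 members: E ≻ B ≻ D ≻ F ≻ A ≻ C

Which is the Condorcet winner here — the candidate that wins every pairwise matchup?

B

B vs A: 23–6
B vs C: 18–11
B vs D: 20–9
B vs E: 15–14
B vs F: 28–1
B beats every other candidate.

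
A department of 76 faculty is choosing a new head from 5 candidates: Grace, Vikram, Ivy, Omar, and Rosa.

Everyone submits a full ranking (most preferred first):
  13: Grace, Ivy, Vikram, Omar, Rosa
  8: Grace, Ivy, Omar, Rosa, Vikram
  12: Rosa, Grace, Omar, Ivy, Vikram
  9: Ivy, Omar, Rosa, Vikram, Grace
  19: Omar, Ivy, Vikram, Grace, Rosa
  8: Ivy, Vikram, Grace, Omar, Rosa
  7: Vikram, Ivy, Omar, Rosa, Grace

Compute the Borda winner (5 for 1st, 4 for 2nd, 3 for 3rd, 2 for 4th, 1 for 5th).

Ivy

Grace: 13×5 + 8×5 + 12×4 + 9×1 + 19×2 + 8×3 + 7×1 = 231
Vikram: 13×3 + 8×1 + 12×1 + 9×2 + 19×3 + 8×4 + 7×5 = 201
Ivy: 13×4 + 8×4 + 12×2 + 9×5 + 19×4 + 8×5 + 7×4 = 297
Omar: 13×2 + 8×3 + 12×3 + 9×4 + 19×5 + 8×2 + 7×3 = 254
Rosa: 13×1 + 8×2 + 12×5 + 9×3 + 19×1 + 8×1 + 7×2 = 157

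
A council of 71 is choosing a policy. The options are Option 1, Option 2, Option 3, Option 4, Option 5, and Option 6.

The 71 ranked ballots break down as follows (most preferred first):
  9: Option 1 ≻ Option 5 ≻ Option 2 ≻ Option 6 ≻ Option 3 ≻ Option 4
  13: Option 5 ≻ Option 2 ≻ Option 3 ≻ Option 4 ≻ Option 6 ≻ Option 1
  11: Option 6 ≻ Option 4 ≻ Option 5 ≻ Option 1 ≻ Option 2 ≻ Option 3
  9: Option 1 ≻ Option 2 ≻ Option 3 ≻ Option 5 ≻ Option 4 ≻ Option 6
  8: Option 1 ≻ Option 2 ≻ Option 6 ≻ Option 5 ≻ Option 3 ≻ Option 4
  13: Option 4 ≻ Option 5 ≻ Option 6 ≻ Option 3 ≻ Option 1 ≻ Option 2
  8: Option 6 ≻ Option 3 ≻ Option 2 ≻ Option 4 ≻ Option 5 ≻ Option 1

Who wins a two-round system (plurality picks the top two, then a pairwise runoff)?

Round 1 first-place votes: Option 1 26, Option 2 0, Option 3 0, Option 4 13, Option 5 13, Option 6 19. Option 1 and Option 6 advance.
Runoff: Option 1 is ranked above Option 6 on 26 ballots, Option 6 above Option 1 on 45.

Option 6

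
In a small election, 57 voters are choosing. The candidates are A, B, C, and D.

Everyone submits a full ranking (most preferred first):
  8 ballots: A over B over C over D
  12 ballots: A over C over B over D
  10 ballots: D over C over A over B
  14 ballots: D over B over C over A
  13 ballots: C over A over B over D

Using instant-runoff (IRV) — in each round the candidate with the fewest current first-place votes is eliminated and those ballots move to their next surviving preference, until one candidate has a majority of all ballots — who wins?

A

Round 1: A 20, B 0, C 13, D 24. B eliminated.
Round 2: A 20, C 13, D 24. C eliminated.
Round 3: A 33, D 24. A has a majority (≥29).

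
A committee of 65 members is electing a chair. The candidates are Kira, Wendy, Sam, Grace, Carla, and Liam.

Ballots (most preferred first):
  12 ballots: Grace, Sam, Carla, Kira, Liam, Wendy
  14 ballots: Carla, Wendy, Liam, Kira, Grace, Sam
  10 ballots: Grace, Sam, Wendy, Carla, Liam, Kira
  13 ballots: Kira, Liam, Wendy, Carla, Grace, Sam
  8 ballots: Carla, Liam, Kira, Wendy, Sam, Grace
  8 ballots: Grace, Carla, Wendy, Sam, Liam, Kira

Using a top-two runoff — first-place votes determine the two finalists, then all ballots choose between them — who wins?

Carla

Round 1 first-place votes: Kira 13, Wendy 0, Sam 0, Grace 30, Carla 22, Liam 0. Grace and Carla advance.
Runoff: Grace is ranked above Carla on 30 ballots, Carla above Grace on 35.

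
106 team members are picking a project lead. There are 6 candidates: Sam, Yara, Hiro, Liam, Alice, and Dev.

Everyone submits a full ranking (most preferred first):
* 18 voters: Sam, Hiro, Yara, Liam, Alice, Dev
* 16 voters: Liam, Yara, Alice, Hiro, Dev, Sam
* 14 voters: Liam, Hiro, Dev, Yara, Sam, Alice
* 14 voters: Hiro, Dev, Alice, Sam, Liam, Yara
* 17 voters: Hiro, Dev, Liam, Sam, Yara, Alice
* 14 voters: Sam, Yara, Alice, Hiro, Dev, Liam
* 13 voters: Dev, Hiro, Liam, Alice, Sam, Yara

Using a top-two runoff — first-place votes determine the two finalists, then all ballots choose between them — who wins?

Round 1 first-place votes: Sam 32, Yara 0, Hiro 31, Liam 30, Alice 0, Dev 13. Sam and Hiro advance.
Runoff: Sam is ranked above Hiro on 32 ballots, Hiro above Sam on 74.

Hiro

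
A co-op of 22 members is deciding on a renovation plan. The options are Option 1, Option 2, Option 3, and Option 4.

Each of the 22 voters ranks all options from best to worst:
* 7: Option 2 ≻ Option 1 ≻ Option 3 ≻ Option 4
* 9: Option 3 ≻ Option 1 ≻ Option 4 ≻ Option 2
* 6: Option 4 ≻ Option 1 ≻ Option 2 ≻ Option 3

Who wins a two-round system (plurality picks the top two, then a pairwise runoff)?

Round 1 first-place votes: Option 1 0, Option 2 7, Option 3 9, Option 4 6. Option 3 and Option 2 advance.
Runoff: Option 3 is ranked above Option 2 on 9 ballots, Option 2 above Option 3 on 13.

Option 2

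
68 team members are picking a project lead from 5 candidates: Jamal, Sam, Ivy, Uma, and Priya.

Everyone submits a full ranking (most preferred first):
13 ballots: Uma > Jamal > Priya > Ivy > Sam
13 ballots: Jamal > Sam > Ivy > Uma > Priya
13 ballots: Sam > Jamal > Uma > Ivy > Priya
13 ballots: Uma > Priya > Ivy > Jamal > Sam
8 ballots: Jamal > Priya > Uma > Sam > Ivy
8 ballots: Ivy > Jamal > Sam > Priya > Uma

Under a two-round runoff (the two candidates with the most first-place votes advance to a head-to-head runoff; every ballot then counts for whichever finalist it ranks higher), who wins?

Round 1 first-place votes: Jamal 21, Sam 13, Ivy 8, Uma 26, Priya 0. Uma and Jamal advance.
Runoff: Uma is ranked above Jamal on 26 ballots, Jamal above Uma on 42.

Jamal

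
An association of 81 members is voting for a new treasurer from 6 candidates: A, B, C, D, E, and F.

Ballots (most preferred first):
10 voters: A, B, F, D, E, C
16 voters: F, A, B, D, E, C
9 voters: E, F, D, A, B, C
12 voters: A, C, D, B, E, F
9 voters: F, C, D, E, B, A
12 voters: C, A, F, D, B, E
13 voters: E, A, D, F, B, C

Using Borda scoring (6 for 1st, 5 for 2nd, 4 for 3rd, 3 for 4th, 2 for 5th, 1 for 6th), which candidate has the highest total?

A

A: 10×6 + 16×5 + 9×3 + 12×6 + 9×1 + 12×5 + 13×5 = 373
B: 10×5 + 16×4 + 9×2 + 12×3 + 9×2 + 12×2 + 13×2 = 236
C: 10×1 + 16×1 + 9×1 + 12×5 + 9×5 + 12×6 + 13×1 = 225
D: 10×3 + 16×3 + 9×4 + 12×4 + 9×4 + 12×3 + 13×4 = 286
E: 10×2 + 16×2 + 9×6 + 12×2 + 9×3 + 12×1 + 13×6 = 247
F: 10×4 + 16×6 + 9×5 + 12×1 + 9×6 + 12×4 + 13×3 = 334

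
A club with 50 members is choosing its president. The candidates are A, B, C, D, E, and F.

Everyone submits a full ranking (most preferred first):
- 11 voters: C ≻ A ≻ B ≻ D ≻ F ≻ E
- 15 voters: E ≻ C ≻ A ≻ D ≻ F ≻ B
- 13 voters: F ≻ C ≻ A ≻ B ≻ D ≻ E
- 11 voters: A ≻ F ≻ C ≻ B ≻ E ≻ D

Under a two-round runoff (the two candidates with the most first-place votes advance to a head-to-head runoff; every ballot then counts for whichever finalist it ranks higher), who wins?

F

Round 1 first-place votes: A 11, B 0, C 11, D 0, E 15, F 13. E and F advance.
Runoff: E is ranked above F on 15 ballots, F above E on 35.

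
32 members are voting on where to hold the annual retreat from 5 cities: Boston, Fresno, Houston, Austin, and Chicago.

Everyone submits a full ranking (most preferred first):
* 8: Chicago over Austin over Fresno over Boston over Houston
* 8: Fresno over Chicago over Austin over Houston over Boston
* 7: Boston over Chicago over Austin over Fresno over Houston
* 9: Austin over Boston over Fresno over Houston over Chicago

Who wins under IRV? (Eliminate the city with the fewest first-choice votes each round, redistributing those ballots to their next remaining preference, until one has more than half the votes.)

Round 1: Boston 7, Fresno 8, Houston 0, Austin 9, Chicago 8. Houston eliminated.
Round 2: Boston 7, Fresno 8, Austin 9, Chicago 8. Boston eliminated.
Round 3: Fresno 8, Austin 9, Chicago 15. Fresno eliminated.
Round 4: Austin 9, Chicago 23. Chicago has a majority (≥17).

Chicago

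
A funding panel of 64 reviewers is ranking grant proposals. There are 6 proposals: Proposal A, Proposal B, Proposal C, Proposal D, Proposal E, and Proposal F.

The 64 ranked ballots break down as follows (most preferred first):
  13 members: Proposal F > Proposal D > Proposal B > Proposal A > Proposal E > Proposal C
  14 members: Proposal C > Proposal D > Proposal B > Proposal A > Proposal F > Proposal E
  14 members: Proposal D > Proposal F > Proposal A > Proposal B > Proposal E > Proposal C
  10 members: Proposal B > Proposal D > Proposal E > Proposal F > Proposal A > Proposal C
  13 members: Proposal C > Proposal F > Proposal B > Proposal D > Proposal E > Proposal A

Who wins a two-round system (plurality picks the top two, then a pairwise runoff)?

Proposal D

Round 1 first-place votes: Proposal A 0, Proposal B 10, Proposal C 27, Proposal D 14, Proposal E 0, Proposal F 13. Proposal C and Proposal D advance.
Runoff: Proposal C is ranked above Proposal D on 27 ballots, Proposal D above Proposal C on 37.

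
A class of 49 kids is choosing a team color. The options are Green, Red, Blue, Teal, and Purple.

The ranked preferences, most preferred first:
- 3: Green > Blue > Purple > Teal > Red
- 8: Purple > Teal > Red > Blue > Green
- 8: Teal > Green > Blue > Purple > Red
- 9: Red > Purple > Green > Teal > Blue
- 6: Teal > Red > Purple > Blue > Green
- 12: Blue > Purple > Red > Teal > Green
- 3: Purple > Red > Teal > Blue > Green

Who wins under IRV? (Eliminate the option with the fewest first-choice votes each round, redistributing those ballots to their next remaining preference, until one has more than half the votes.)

Round 1: Green 3, Red 9, Blue 12, Teal 14, Purple 11. Green eliminated.
Round 2: Red 9, Blue 15, Teal 14, Purple 11. Red eliminated.
Round 3: Blue 15, Teal 14, Purple 20. Teal eliminated.
Round 4: Blue 23, Purple 26. Purple has a majority (≥25).

Purple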